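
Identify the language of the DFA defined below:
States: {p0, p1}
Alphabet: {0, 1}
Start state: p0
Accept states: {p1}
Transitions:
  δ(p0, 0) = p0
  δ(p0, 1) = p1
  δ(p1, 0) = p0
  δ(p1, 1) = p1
Testing a few strings:
  '110' → reject
  '011' → accept
  '0' → reject
  '1' → accept
State roles: p0=last symbol not 1; p1=last symbol is 1
All binary strings ending with 1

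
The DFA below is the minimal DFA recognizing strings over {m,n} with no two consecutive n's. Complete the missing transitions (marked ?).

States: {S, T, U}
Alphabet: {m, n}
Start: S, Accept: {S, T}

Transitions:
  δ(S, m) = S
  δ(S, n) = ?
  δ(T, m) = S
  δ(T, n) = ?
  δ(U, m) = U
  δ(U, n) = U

From the language and accept set, identify what each state tracks — S: last symbol not n (ok); T: last symbol n (ok); U: saw nn (dead).
Each missing δ(q, a) is the state matching the new tracked value after reading a.
δ(S, n) = T; δ(T, n) = U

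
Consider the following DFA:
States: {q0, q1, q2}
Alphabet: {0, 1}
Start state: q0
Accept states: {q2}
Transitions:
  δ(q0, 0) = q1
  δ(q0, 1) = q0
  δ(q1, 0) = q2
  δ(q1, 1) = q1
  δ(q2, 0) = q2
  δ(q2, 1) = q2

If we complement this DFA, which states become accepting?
Complement accept states = All states \ Original accept states
= {q0, q1, q2} \ {q2}
{q0, q1}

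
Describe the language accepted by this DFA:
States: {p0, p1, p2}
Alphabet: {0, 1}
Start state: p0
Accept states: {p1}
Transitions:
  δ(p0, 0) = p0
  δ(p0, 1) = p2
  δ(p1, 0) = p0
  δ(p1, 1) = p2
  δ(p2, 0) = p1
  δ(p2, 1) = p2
Testing a few strings:
  '00' → reject
  '0110' → accept
  '1111' → reject
  '111' → reject
State roles: p0=no suffix match; p1=suffix is 10; p2=one trailing 1
All binary strings ending with 10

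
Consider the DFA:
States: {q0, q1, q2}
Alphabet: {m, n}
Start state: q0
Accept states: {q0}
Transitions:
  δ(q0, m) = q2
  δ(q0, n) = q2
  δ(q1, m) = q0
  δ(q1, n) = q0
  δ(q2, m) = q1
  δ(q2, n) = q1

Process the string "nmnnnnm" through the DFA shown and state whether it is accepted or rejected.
Processing string "nmnnnnm":
  q0 --n--> q2
  q2 --m--> q1
  q1 --n--> q0
  q0 --n--> q2
  q2 --n--> q1
  q1 --n--> q0
  q0 --m--> q2
Final state: q2
Accept states: {q0}
No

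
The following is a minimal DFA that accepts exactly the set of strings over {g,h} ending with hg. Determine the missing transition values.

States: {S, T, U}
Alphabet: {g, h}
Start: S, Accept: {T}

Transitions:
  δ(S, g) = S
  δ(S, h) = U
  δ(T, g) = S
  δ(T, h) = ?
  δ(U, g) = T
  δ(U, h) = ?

From the language and accept set, identify what each state tracks — S: no suffix match; T: suffix is hg; U: one trailing h.
Each missing δ(q, a) is the state matching the new tracked value after reading a.
δ(T, h) = U; δ(U, h) = U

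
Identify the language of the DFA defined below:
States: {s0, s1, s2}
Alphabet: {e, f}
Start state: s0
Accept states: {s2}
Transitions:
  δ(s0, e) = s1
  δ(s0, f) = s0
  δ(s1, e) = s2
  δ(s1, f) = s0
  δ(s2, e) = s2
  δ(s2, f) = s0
Testing a few strings:
  'ee' → accept
  'fe' → reject
  'fffe' → reject
  'efff' → reject
State roles: s0=last symbol not e; s1=one trailing e; s2=two trailing e's
All strings over {e,f} ending with ee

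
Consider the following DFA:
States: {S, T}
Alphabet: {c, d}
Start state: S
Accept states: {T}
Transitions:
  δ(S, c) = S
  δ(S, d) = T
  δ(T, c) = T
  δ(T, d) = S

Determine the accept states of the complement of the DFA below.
Complement accept states = All states \ Original accept states
= {S, T} \ {T}
{S}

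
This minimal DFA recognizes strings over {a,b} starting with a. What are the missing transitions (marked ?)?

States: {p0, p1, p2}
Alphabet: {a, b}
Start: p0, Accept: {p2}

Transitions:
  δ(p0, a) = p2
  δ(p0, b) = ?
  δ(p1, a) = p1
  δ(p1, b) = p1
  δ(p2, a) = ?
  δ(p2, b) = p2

From the language and accept set, identify what each state tracks — p0: no input read; p1: started with b (dead); p2: started with a.
Each missing δ(q, a) is the state matching the new tracked value after reading a.
δ(p0, b) = p1; δ(p2, a) = p2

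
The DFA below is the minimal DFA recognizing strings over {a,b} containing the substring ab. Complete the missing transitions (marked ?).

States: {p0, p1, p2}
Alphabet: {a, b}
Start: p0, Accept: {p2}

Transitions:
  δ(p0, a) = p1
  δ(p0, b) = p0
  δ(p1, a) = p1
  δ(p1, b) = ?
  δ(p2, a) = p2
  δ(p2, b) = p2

From the language and accept set, identify what each state tracks — p0: no a seen yet; p1: seen a a, waiting for b; p2: substring ab seen.
Each missing δ(q, a) is the state matching the new tracked value after reading a.
δ(p1, b) = p2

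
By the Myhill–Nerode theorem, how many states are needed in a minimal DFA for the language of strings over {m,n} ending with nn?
By Myhill–Nerode, count the distinguishable equivalence classes: 3 classes — one per longest suffix of the input that is a prefix of 'nn' (lengths 0 through 2); only the length-2 class is accepting.
3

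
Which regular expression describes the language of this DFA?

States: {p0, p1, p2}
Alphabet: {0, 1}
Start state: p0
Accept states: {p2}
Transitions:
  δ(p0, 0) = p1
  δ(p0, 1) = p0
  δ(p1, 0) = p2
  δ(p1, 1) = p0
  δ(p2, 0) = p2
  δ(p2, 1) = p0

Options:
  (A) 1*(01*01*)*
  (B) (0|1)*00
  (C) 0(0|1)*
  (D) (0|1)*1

Check each option against the DFA on short strings; one disagreement eliminates an option:
  (A) 1*(01*01*)*: on ε the DFA stays in p0 and rejects (p0 ∉ Accept), but the regex matches it → eliminate
  (B) (0|1)*00: agrees with the DFA on every string of length ≤ 6
  (C) 0(0|1)*: on '0' the DFA goes p0 → p1 and rejects (p1 ∉ Accept), but the regex matches it → eliminate
  (D) (0|1)*1: on '1' the DFA goes p0 → p0 and rejects (p0 ∉ Accept), but the regex matches it → eliminate
Only (B) is consistent with the DFA.
(B) (0|1)*00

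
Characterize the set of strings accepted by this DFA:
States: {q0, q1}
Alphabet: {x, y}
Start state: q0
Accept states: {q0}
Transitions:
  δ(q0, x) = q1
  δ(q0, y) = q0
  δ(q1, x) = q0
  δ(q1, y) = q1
Testing a few strings:
  'xyx' → accept
  'y' → accept
  'yyx' → reject
  'xxy' → accept
State roles: q0=even number of x's so far; q1=odd number of x's so far
All strings over {x,y} with an even number of x's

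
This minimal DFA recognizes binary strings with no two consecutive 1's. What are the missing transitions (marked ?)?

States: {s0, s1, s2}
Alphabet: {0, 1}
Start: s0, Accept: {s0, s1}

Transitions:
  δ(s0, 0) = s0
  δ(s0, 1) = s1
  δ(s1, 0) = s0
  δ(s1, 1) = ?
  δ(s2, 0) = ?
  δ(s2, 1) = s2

From the language and accept set, identify what each state tracks — s0: last symbol not 1 (ok); s1: last symbol 1 (ok); s2: saw 11 (dead).
Each missing δ(q, a) is the state matching the new tracked value after reading a.
δ(s1, 1) = s2; δ(s2, 0) = s2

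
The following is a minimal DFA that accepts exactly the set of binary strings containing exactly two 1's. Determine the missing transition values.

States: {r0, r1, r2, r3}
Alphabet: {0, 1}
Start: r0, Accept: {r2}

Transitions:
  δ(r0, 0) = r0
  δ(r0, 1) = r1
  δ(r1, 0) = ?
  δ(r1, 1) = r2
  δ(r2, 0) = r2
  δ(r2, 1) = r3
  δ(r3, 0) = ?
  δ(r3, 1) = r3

From the language and accept set, identify what each state tracks — r0: zero 1's; r1: one 1; r2: two 1's; r3: ≥ three 1's (dead).
Each missing δ(q, a) is the state matching the new tracked value after reading a.
δ(r1, 0) = r1; δ(r3, 0) = r3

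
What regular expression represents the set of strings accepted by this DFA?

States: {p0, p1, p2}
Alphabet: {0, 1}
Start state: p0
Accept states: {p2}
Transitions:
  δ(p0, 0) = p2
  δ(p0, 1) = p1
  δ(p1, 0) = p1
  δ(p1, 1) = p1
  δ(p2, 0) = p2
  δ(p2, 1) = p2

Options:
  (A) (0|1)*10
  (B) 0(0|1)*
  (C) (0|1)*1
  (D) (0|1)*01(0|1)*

Check each option against the DFA on short strings; one disagreement eliminates an option:
  (A) (0|1)*10: on '0' the DFA goes p0 → p2 and accepts (p2 ∈ Accept), but the regex does not match it → eliminate
  (B) 0(0|1)*: agrees with the DFA on every string of length ≤ 6
  (C) (0|1)*1: on '0' the DFA goes p0 → p2 and accepts (p2 ∈ Accept), but the regex does not match it → eliminate
  (D) (0|1)*01(0|1)*: on '0' the DFA goes p0 → p2 and accepts (p2 ∈ Accept), but the regex does not match it → eliminate
Only (B) is consistent with the DFA.
(B) 0(0|1)*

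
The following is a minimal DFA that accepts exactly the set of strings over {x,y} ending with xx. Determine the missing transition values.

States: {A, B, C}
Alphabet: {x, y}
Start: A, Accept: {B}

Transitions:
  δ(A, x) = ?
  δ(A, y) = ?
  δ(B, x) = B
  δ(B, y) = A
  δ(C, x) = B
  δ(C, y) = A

From the language and accept set, identify what each state tracks — A: last symbol not x; B: two trailing x's; C: one trailing x.
Each missing δ(q, a) is the state matching the new tracked value after reading a.
δ(A, x) = C; δ(A, y) = A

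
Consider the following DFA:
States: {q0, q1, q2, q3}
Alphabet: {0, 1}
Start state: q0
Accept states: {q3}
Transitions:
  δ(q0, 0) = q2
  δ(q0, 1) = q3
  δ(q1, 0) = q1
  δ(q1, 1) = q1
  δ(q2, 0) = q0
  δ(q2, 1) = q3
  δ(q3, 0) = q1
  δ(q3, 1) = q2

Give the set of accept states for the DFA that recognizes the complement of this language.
Complement accept states = All states \ Original accept states
= {q0, q1, q2, q3} \ {q3}
{q0, q1, q2}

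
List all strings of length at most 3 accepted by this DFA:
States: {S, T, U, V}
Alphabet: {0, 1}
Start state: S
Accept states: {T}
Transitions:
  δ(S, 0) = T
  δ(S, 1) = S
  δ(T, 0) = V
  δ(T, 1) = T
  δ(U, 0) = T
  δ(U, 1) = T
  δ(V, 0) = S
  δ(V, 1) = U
0, 01, 10, 011, 101, 110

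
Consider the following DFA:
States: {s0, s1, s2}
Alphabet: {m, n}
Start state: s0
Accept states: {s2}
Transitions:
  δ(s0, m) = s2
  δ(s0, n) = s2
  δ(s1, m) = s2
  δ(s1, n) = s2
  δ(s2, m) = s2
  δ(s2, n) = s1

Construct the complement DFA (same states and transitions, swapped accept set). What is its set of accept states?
Complement accept states = All states \ Original accept states
= {s0, s1, s2} \ {s2}
{s0, s1}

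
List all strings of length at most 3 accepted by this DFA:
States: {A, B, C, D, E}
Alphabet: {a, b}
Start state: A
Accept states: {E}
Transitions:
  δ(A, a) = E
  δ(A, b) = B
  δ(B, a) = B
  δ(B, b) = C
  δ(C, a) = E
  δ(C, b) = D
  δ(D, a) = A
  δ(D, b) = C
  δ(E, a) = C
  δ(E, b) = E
a, ab, aaa, abb, bba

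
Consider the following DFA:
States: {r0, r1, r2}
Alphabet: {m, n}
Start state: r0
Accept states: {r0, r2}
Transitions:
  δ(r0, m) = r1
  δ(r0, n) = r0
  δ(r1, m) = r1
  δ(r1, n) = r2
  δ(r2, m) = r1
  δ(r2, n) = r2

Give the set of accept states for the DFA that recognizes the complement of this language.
Complement accept states = All states \ Original accept states
= {r0, r1, r2} \ {r0, r2}
{r1}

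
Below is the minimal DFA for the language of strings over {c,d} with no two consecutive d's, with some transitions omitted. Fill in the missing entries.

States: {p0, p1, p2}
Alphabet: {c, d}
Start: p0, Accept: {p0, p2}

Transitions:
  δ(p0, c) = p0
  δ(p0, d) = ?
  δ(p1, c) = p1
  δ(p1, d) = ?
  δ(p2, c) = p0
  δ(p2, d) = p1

From the language and accept set, identify what each state tracks — p0: last symbol not d (ok); p1: saw dd (dead); p2: last symbol d (ok).
Each missing δ(q, a) is the state matching the new tracked value after reading a.
δ(p0, d) = p2; δ(p1, d) = p1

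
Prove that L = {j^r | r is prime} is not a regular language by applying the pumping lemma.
Assume L is regular with pumping length p. Idea: pumping by a suitable count produces a composite length.
Let q be a prime with q ≥ p and choose s = j^q ∈ L. By the pumping lemma, s = xyz with |xy| ≤ p, |y| = k ≥ 1. Take i = q+1: |xy^(q+1)z| = q + q·k = q(1+k). Since q ≥ 2 and 1+k ≥ 2, q(1+k) is composite, so xy^(q+1)z ∉ L.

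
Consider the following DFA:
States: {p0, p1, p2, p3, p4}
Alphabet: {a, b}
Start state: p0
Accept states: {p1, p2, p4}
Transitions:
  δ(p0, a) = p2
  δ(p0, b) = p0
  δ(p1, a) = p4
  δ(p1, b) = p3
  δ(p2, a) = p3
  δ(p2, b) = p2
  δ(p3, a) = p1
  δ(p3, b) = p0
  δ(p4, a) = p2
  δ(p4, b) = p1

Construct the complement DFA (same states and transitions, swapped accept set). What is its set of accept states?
Complement accept states = All states \ Original accept states
= {p0, p1, p2, p3, p4} \ {p1, p2, p4}
{p0, p3}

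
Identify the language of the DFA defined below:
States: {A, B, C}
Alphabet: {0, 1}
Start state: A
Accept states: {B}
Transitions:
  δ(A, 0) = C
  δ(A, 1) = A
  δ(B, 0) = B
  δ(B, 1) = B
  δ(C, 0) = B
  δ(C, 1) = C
Testing a few strings:
  '011' → reject
  '00' → accept
  '0' → reject
  '000' → accept
State roles: A=zero 0's seen; B=≥ two 0's seen; C=one 0 seen
All binary strings containing at least two 0's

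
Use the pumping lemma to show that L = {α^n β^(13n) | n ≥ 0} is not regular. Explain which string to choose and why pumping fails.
Assume L is regular with pumping length p. Idea: pumping the α-block breaks the 1:13 ratio.
Choose s = α^p β^(13p) (length 14p ≥ p). By the pumping lemma, s = xyz with |xy| ≤ p, |y| > 0, so y = α^k with k ≥ 1. Then xy²z = α^(p+k) β^(13p). For this to be in L we would need 13p = 13(p+k), i.e. 13k = 0, contradicting k ≥ 1. So xy²z ∉ L.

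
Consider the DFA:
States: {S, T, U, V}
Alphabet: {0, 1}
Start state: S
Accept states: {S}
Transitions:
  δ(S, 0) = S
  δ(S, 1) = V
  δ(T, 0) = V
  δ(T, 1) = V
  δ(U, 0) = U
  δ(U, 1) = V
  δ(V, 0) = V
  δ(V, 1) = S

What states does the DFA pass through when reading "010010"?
read '0': S → S
  read '1': S → V
  read '0': V → V
  read '0': V → V
  read '1': V → S
  read '0': S → S
S -> S -> V -> V -> V -> S -> S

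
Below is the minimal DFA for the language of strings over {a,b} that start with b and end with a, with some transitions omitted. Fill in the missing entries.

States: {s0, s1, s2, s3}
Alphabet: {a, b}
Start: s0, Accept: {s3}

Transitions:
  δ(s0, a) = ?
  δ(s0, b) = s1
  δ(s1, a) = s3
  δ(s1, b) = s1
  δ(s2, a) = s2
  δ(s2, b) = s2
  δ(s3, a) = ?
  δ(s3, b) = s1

From the language and accept set, identify what each state tracks — s0: no input read; s1: started with b, last symbol b; s2: started with a (dead); s3: started with b, last symbol a.
Each missing δ(q, a) is the state matching the new tracked value after reading a.
δ(s0, a) = s2; δ(s3, a) = s3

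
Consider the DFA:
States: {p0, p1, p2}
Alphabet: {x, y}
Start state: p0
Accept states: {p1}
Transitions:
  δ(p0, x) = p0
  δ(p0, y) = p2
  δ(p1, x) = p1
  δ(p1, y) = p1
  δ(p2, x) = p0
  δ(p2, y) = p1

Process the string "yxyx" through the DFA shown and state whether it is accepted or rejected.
Processing string "yxyx":
  p0 --y--> p2
  p2 --x--> p0
  p0 --y--> p2
  p2 --x--> p0
Final state: p0
Accept states: {p1}
No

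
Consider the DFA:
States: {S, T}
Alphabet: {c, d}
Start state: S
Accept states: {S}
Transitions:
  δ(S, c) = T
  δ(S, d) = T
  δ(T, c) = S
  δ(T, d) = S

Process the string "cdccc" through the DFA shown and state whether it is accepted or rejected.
Processing string "cdccc":
  S --c--> T
  T --d--> S
  S --c--> T
  T --c--> S
  S --c--> T
Final state: T
Accept states: {S}
No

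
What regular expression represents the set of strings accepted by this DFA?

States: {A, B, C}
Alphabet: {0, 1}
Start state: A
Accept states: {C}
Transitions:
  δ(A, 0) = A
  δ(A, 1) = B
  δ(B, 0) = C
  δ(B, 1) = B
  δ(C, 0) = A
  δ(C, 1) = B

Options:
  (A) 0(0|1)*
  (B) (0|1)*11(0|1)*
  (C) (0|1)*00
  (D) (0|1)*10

Check each option against the DFA on short strings; one disagreement eliminates an option:
  (A) 0(0|1)*: on '0' the DFA goes A → A and rejects (A ∉ Accept), but the regex matches it → eliminate
  (B) (0|1)*11(0|1)*: on '10' the DFA goes A → B → C and accepts (C ∈ Accept), but the regex does not match it → eliminate
  (C) (0|1)*00: on '00' the DFA goes A → A → A and rejects (A ∉ Accept), but the regex matches it → eliminate
  (D) (0|1)*10: agrees with the DFA on every string of length ≤ 6
Only (D) is consistent with the DFA.
(D) (0|1)*10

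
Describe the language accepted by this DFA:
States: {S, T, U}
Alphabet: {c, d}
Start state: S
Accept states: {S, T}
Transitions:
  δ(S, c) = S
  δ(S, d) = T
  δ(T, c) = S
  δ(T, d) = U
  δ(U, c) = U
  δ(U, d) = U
Testing a few strings:
  'ccd' → accept
  'd' → accept
  'dd' → reject
  'dcd' → accept
State roles: S=last symbol not d (ok); T=last symbol d (ok); U=saw dd (dead)
All strings over {c,d} with no two consecutive d's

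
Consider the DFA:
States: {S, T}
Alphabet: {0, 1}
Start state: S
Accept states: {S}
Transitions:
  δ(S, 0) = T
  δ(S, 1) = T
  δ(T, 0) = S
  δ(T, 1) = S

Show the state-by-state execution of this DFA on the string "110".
read '1': S → T
  read '1': T → S
  read '0': S → T
S -> T -> S -> T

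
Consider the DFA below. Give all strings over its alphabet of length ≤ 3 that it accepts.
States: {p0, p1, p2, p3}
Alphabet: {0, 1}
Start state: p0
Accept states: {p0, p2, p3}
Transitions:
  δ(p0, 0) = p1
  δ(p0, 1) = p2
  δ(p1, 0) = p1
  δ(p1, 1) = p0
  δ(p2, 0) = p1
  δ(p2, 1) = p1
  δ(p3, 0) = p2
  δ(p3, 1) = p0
ε, 1, 01, 001, 011, 101, 111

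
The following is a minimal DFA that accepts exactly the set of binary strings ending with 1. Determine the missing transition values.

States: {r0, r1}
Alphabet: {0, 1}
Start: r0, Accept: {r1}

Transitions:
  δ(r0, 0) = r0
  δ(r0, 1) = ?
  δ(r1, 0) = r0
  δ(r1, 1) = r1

From the language and accept set, identify what each state tracks — r0: last symbol not 1; r1: last symbol is 1.
Each missing δ(q, a) is the state matching the new tracked value after reading a.
δ(r0, 1) = r1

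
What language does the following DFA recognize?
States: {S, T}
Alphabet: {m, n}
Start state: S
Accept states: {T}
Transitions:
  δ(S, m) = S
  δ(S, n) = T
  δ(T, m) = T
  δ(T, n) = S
Testing a few strings:
  'mn' → accept
  'mm' → reject
  'n' → accept
  'mmm' → reject
State roles: S=even number of n's so far; T=odd number of n's so far
All strings over {m,n} with an odd number of n's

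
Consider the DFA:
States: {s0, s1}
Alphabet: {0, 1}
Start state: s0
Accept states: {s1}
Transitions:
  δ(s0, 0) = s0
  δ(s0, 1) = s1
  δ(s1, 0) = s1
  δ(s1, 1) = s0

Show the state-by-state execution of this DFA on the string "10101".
read '1': s0 → s1
  read '0': s1 → s1
  read '1': s1 → s0
  read '0': s0 → s0
  read '1': s0 → s1
s0 -> s1 -> s1 -> s0 -> s0 -> s1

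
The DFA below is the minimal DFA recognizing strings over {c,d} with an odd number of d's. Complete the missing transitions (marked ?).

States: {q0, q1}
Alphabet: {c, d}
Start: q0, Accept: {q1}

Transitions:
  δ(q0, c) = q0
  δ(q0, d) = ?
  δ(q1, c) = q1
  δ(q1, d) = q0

From the language and accept set, identify what each state tracks — q0: even number of d's so far; q1: odd number of d's so far.
Each missing δ(q, a) is the state matching the new tracked value after reading a.
δ(q0, d) = q1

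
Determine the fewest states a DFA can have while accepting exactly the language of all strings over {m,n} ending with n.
By Myhill–Nerode, count the distinguishable equivalence classes: two classes — last symbol is n vs. not.
2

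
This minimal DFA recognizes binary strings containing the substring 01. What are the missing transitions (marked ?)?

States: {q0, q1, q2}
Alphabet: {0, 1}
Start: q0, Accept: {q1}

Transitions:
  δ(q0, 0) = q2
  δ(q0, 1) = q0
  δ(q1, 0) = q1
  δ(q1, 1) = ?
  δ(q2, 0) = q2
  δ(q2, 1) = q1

From the language and accept set, identify what each state tracks — q0: no 0 seen yet; q1: substring 01 seen; q2: seen a 0, waiting for 1.
Each missing δ(q, a) is the state matching the new tracked value after reading a.
δ(q1, 1) = q1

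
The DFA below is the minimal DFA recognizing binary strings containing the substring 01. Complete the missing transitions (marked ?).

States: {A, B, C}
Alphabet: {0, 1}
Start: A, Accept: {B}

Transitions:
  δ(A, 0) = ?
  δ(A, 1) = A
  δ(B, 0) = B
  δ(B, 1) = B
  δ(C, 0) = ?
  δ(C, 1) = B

From the language and accept set, identify what each state tracks — A: no 0 seen yet; B: substring 01 seen; C: seen a 0, waiting for 1.
Each missing δ(q, a) is the state matching the new tracked value after reading a.
δ(A, 0) = C; δ(C, 0) = C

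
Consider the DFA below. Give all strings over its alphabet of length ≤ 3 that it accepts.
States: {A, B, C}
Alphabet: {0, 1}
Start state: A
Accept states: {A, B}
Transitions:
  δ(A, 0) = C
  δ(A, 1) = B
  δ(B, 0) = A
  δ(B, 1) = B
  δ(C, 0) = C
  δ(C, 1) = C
ε, 1, 10, 11, 101, 110, 111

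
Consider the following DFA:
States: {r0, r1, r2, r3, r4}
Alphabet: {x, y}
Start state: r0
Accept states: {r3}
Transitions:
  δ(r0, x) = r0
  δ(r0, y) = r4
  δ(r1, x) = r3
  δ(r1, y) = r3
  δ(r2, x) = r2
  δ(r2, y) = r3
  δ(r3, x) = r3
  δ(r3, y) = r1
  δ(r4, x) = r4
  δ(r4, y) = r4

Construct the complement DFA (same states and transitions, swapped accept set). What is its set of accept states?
Complement accept states = All states \ Original accept states
= {r0, r1, r2, r3, r4} \ {r3}
{r0, r1, r2, r4}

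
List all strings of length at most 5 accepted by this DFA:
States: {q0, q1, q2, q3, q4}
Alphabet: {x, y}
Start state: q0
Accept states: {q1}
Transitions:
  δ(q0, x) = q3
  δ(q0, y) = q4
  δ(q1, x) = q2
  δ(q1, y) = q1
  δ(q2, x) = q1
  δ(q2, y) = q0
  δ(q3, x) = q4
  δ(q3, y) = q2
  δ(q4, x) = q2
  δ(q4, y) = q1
yy, xxy, xyx, yxx, yyy, xxxx, xxyy, xyxy, yxxy, yyxx, yyyy, xxxxy, xxyxx, xxyyy, xyxxx, xyxyy, xyyyy, yxxxx, yxxyy, yxyyy, yyxxy, yyyxx, yyyyy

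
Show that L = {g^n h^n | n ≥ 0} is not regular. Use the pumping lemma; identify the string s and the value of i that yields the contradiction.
Assume L is regular with pumping length p. Idea: pumping the g-block changes the count balance.
Choose s = g^p h^p (length 2p ≥ p). By the pumping lemma, s = xyz with |xy| ≤ p, |y| > 0. So y = g^k for some k > 0 (since xy is entirely within the g's). Pumping gives xy²z = g^(p+k) h^p, which is not in L since p+k ≠ p.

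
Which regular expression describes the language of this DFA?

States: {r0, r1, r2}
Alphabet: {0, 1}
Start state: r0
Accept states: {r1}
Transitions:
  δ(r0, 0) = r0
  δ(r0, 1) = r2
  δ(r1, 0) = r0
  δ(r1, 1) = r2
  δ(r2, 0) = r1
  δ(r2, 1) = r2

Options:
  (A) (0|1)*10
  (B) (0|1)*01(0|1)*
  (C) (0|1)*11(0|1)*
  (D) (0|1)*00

Check each option against the DFA on short strings; one disagreement eliminates an option:
  (A) (0|1)*10: agrees with the DFA on every string of length ≤ 6
  (B) (0|1)*01(0|1)*: on '01' the DFA goes r0 → r0 → r2 and rejects (r2 ∉ Accept), but the regex matches it → eliminate
  (C) (0|1)*11(0|1)*: on '10' the DFA goes r0 → r2 → r1 and accepts (r1 ∈ Accept), but the regex does not match it → eliminate
  (D) (0|1)*00: on '00' the DFA goes r0 → r0 → r0 and rejects (r0 ∉ Accept), but the regex matches it → eliminate
Only (A) is consistent with the DFA.
(A) (0|1)*10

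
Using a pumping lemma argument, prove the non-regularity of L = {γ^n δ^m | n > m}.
Assume L is regular with pumping length p. Idea: pumping down the γ-block drops the γ-count to at most the δ-count.
Choose s = γ^(p+1) δ^p ∈ L (|s| = 2p+1 ≥ p). By the pumping lemma, s = xyz with |xy| ≤ p, |y| > 0, so y = γ^k with k ≥ 1. Take i = 0: xz = γ^(p+1−k) δ^p. Since k ≥ 1, p+1−k ≤ p, so the number of γ's is no longer strictly greater than the number of δ's, hence xz ∉ L.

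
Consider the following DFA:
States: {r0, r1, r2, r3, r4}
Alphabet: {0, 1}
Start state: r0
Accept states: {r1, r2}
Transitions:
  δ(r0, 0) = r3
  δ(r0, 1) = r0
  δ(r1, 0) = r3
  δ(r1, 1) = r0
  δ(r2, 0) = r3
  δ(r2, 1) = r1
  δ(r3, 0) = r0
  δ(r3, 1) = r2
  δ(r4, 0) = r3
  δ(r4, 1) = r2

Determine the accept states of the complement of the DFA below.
Complement accept states = All states \ Original accept states
= {r0, r1, r2, r3, r4} \ {r1, r2}
{r0, r3, r4}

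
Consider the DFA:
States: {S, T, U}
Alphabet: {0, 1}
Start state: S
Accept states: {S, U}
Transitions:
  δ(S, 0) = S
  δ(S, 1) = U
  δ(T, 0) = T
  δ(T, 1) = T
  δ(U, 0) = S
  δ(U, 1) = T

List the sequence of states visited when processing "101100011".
read '1': S → U
  read '0': U → S
  read '1': S → U
  read '1': U → T
  read '0': T → T
  read '0': T → T
  read '0': T → T
  read '1': T → T
  read '1': T → T
S -> U -> S -> U -> T -> T -> T -> T -> T -> T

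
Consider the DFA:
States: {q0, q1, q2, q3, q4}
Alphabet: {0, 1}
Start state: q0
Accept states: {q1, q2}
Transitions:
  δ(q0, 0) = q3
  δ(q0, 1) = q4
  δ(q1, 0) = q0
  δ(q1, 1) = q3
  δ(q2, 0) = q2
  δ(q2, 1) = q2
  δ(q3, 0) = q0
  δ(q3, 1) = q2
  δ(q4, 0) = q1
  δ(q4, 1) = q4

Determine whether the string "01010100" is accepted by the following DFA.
Processing string "01010100":
  q0 --0--> q3
  q3 --1--> q2
  q2 --0--> q2
  q2 --1--> q2
  q2 --0--> q2
  q2 --1--> q2
  q2 --0--> q2
  q2 --0--> q2
Final state: q2
Accept states: {q1, q2}
Yes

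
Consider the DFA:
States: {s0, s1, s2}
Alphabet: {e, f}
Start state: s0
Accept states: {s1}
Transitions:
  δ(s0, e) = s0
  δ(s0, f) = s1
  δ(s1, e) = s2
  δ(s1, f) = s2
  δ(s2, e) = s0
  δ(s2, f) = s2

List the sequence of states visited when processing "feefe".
read 'f': s0 → s1
  read 'e': s1 → s2
  read 'e': s2 → s0
  read 'f': s0 → s1
  read 'e': s1 → s2
s0 -> s1 -> s2 -> s0 -> s1 -> s2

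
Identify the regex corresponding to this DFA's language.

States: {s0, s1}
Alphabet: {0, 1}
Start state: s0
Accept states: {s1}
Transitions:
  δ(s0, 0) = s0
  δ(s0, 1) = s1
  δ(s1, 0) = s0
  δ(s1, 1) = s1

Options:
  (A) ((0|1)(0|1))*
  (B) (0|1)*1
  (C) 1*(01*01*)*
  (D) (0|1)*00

Check each option against the DFA on short strings; one disagreement eliminates an option:
  (A) ((0|1)(0|1))*: on ε the DFA stays in s0 and rejects (s0 ∉ Accept), but the regex matches it → eliminate
  (B) (0|1)*1: agrees with the DFA on every string of length ≤ 6
  (C) 1*(01*01*)*: on ε the DFA stays in s0 and rejects (s0 ∉ Accept), but the regex matches it → eliminate
  (D) (0|1)*00: on '1' the DFA goes s0 → s1 and accepts (s1 ∈ Accept), but the regex does not match it → eliminate
Only (B) is consistent with the DFA.
(B) (0|1)*1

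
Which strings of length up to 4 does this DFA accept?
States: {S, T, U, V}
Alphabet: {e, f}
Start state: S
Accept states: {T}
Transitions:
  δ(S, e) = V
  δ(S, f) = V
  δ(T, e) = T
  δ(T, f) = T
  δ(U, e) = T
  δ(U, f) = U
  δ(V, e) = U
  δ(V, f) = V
eee, fee, eeee, eeef, eefe, efee, feee, feef, fefe, ffee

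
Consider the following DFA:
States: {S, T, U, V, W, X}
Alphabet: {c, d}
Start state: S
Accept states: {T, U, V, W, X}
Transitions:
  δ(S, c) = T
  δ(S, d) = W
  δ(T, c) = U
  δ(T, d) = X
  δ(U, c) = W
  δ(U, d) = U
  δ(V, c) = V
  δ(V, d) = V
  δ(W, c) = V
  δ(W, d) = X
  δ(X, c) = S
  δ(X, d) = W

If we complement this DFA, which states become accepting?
Complement accept states = All states \ Original accept states
= {S, T, U, V, W, X} \ {T, U, V, W, X}
{S}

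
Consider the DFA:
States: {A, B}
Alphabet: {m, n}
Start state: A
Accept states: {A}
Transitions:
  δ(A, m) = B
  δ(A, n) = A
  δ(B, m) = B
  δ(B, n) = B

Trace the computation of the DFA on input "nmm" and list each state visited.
read 'n': A → A
  read 'm': A → B
  read 'm': B → B
A -> A -> B -> B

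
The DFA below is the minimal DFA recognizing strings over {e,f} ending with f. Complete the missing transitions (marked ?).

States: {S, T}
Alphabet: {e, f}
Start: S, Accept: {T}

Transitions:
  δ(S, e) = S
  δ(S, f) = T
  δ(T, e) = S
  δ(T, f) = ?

From the language and accept set, identify what each state tracks — S: last symbol not f; T: last symbol is f.
Each missing δ(q, a) is the state matching the new tracked value after reading a.
δ(T, f) = T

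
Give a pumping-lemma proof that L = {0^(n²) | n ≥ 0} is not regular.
Assume L is regular with pumping length p. Idea: pumping adds a fixed amount, but gaps between consecutive squares grow.
Choose s = 0^(p²) (length p² ≥ p). By the pumping lemma, s = xyz with |xy| ≤ p, |y| > 0, so |y| = k with 1 ≤ k ≤ p. Then |xy²z| = p²+k. Since p² < p²+k ≤ p²+p < (p+1)², the length p²+k lies strictly between consecutive squares, so it is not a perfect square and xy²z ∉ L.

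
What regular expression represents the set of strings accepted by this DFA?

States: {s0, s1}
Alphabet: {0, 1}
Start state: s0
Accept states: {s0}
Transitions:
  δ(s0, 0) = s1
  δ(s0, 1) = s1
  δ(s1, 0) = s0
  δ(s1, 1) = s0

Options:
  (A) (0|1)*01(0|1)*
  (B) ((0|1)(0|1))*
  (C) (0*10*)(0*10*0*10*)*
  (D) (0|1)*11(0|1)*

Check each option against the DFA on short strings; one disagreement eliminates an option:
  (A) (0|1)*01(0|1)*: on ε the DFA stays in s0 and accepts (s0 ∈ Accept), but the regex does not match it → eliminate
  (B) ((0|1)(0|1))*: agrees with the DFA on every string of length ≤ 6
  (C) (0*10*)(0*10*0*10*)*: on ε the DFA stays in s0 and accepts (s0 ∈ Accept), but the regex does not match it → eliminate
  (D) (0|1)*11(0|1)*: on ε the DFA stays in s0 and accepts (s0 ∈ Accept), but the regex does not match it → eliminate
Only (B) is consistent with the DFA.
(B) ((0|1)(0|1))*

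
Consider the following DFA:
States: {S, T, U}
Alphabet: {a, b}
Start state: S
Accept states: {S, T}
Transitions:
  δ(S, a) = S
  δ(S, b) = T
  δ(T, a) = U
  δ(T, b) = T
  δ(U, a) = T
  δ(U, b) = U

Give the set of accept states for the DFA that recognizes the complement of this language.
Complement accept states = All states \ Original accept states
= {S, T, U} \ {S, T}
{U}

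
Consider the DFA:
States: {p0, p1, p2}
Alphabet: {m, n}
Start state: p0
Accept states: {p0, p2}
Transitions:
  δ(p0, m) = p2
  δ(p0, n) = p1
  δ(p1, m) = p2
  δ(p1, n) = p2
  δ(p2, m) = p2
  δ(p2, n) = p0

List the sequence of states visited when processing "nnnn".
read 'n': p0 → p1
  read 'n': p1 → p2
  read 'n': p2 → p0
  read 'n': p0 → p1
p0 -> p1 -> p2 -> p0 -> p1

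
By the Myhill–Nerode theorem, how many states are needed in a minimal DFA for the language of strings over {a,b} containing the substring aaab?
By Myhill–Nerode, count the distinguishable equivalence classes: 5 classes — one per longest suffix of the input that is a prefix of 'aaab' (lengths 0 through 3), plus an absorbing 'already seen aaab' class.
5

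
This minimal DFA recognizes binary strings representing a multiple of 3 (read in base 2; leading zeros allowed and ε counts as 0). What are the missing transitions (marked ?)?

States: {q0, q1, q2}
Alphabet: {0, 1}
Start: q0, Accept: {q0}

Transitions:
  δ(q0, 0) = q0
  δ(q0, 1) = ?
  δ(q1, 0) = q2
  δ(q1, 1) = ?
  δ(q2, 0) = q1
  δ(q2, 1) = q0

From the language and accept set, identify what each state tracks — q0: value ≡ 0 (mod 3); q1: value ≡ 2 (mod 3); q2: value ≡ 1 (mod 3).
Each missing δ(q, a) is the state matching the new tracked value after reading a.
δ(q0, 1) = q2; δ(q1, 1) = q1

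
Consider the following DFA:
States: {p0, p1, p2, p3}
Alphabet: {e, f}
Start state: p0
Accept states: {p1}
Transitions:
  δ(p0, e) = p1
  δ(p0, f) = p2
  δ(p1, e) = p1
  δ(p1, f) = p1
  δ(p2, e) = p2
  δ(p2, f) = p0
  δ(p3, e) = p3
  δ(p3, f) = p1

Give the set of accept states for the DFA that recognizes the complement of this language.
Complement accept states = All states \ Original accept states
= {p0, p1, p2, p3} \ {p1}
{p0, p2, p3}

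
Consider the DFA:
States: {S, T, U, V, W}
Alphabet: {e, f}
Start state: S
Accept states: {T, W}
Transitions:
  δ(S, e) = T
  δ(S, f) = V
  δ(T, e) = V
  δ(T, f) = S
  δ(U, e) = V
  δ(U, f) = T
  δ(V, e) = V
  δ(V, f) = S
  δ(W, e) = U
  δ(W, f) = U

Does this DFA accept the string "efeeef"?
Processing string "efeeef":
  S --e--> T
  T --f--> S
  S --e--> T
  T --e--> V
  V --e--> V
  V --f--> S
Final state: S
Accept states: {T, W}
No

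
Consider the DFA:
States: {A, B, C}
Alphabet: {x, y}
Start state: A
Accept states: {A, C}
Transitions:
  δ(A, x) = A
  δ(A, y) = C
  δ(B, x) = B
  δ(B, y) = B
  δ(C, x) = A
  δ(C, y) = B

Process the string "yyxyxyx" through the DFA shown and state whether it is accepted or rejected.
Processing string "yyxyxyx":
  A --y--> C
  C --y--> B
  B --x--> B
  B --y--> B
  B --x--> B
  B --y--> B
  B --x--> B
Final state: B
Accept states: {A, C}
No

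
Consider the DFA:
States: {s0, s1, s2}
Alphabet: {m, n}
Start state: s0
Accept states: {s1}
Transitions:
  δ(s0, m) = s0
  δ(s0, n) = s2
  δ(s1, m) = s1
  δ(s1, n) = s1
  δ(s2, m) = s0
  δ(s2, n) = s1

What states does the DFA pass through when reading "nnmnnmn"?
read 'n': s0 → s2
  read 'n': s2 → s1
  read 'm': s1 → s1
  read 'n': s1 → s1
  read 'n': s1 → s1
  read 'm': s1 → s1
  read 'n': s1 → s1
s0 -> s2 -> s1 -> s1 -> s1 -> s1 -> s1 -> s1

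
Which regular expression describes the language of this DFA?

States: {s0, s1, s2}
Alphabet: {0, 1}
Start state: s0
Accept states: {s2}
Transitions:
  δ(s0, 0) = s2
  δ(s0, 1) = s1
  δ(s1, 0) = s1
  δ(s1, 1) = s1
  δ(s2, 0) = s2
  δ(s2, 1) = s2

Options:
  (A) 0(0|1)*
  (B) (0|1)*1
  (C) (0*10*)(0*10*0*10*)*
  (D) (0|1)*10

Check each option against the DFA on short strings; one disagreement eliminates an option:
  (A) 0(0|1)*: agrees with the DFA on every string of length ≤ 6
  (B) (0|1)*1: on '0' the DFA goes s0 → s2 and accepts (s2 ∈ Accept), but the regex does not match it → eliminate
  (C) (0*10*)(0*10*0*10*)*: on '0' the DFA goes s0 → s2 and accepts (s2 ∈ Accept), but the regex does not match it → eliminate
  (D) (0|1)*10: on '0' the DFA goes s0 → s2 and accepts (s2 ∈ Accept), but the regex does not match it → eliminate
Only (A) is consistent with the DFA.
(A) 0(0|1)*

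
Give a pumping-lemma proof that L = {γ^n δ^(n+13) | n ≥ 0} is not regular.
Assume L is regular with pumping length p. Idea: pumping the γ-block breaks the fixed offset of 13.
Choose s = γ^p δ^(p+13) ∈ L. By the pumping lemma, s = xyz with |xy| ≤ p, |y| > 0, so y = γ^k with k ≥ 1. Then xy²z = γ^(p+k) δ^(p+13). For this to be in L we would need p+13 = (p+k)+13, i.e. k = 0, contradicting k ≥ 1. So xy²z ∉ L.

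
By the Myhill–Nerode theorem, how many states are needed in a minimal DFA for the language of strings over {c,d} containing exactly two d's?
By Myhill–Nerode, count the distinguishable equivalence classes: four classes — 0, 1, 2, or ≥3 d's seen.
4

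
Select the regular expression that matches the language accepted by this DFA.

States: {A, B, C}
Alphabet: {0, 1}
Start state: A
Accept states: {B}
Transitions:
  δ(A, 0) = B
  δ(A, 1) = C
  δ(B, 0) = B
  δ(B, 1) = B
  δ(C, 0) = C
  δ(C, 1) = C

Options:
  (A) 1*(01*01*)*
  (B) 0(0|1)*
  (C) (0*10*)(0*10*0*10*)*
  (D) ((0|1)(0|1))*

Check each option against the DFA on short strings; one disagreement eliminates an option:
  (A) 1*(01*01*)*: on ε the DFA stays in A and rejects (A ∉ Accept), but the regex matches it → eliminate
  (B) 0(0|1)*: agrees with the DFA on every string of length ≤ 6
  (C) (0*10*)(0*10*0*10*)*: on '0' the DFA goes A → B and accepts (B ∈ Accept), but the regex does not match it → eliminate
  (D) ((0|1)(0|1))*: on ε the DFA stays in A and rejects (A ∉ Accept), but the regex matches it → eliminate
Only (B) is consistent with the DFA.
(B) 0(0|1)*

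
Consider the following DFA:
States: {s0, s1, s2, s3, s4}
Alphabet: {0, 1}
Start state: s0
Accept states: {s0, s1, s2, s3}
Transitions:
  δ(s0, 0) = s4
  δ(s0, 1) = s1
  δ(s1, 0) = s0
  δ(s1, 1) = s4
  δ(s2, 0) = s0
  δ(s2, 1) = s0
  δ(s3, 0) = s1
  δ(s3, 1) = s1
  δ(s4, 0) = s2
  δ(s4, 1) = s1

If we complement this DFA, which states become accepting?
Complement accept states = All states \ Original accept states
= {s0, s1, s2, s3, s4} \ {s0, s1, s2, s3}
{s4}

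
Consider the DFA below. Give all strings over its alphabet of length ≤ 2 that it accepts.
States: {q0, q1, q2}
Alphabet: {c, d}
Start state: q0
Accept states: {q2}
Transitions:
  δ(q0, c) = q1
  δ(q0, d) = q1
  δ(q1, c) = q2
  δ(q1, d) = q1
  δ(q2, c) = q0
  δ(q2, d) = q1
cc, dc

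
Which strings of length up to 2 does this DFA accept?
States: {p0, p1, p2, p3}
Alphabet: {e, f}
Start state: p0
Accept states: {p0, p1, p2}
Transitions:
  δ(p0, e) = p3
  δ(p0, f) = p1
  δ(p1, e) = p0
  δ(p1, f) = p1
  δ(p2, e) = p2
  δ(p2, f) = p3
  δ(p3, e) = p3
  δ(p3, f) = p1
ε, f, ef, fe, ff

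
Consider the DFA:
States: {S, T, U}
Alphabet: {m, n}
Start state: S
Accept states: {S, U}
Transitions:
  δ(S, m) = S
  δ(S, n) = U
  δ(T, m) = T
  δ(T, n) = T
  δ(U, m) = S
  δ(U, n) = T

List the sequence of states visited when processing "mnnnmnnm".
read 'm': S → S
  read 'n': S → U
  read 'n': U → T
  read 'n': T → T
  read 'm': T → T
  read 'n': T → T
  read 'n': T → T
  read 'm': T → T
S -> S -> U -> T -> T -> T -> T -> T -> T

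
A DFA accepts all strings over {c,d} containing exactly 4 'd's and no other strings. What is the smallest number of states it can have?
By Myhill–Nerode, count the distinguishable equivalence classes: 6 classes — having seen 0, 1, …, 4, or >4 copies of 'd'; the count-4 class is the only accepting one and >4 is dead.
6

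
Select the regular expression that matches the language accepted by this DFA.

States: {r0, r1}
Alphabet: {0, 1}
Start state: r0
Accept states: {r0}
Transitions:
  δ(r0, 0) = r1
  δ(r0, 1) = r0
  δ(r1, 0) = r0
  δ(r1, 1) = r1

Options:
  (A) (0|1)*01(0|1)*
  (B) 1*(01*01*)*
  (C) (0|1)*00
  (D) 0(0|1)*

Check each option against the DFA on short strings; one disagreement eliminates an option:
  (A) (0|1)*01(0|1)*: on ε the DFA stays in r0 and accepts (r0 ∈ Accept), but the regex does not match it → eliminate
  (B) 1*(01*01*)*: agrees with the DFA on every string of length ≤ 6
  (C) (0|1)*00: on ε the DFA stays in r0 and accepts (r0 ∈ Accept), but the regex does not match it → eliminate
  (D) 0(0|1)*: on ε the DFA stays in r0 and accepts (r0 ∈ Accept), but the regex does not match it → eliminate
Only (B) is consistent with the DFA.
(B) 1*(01*01*)*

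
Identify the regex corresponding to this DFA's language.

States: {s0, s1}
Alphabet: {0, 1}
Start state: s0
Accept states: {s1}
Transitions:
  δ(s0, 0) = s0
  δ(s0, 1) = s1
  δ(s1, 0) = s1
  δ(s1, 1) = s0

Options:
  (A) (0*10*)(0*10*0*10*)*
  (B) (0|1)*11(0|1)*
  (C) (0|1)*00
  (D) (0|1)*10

Check each option against the DFA on short strings; one disagreement eliminates an option:
  (A) (0*10*)(0*10*0*10*)*: agrees with the DFA on every string of length ≤ 6
  (B) (0|1)*11(0|1)*: on '1' the DFA goes s0 → s1 and accepts (s1 ∈ Accept), but the regex does not match it → eliminate
  (C) (0|1)*00: on '1' the DFA goes s0 → s1 and accepts (s1 ∈ Accept), but the regex does not match it → eliminate
  (D) (0|1)*10: on '1' the DFA goes s0 → s1 and accepts (s1 ∈ Accept), but the regex does not match it → eliminate
Only (A) is consistent with the DFA.
(A) (0*10*)(0*10*0*10*)*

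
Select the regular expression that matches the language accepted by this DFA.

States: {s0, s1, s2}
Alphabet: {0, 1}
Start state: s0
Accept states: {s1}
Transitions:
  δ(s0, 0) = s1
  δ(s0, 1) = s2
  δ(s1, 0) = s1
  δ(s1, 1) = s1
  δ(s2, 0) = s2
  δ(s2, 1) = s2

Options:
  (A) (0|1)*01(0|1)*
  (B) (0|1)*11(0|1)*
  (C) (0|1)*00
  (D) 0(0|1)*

Check each option against the DFA on short strings; one disagreement eliminates an option:
  (A) (0|1)*01(0|1)*: on '0' the DFA goes s0 → s1 and accepts (s1 ∈ Accept), but the regex does not match it → eliminate
  (B) (0|1)*11(0|1)*: on '0' the DFA goes s0 → s1 and accepts (s1 ∈ Accept), but the regex does not match it → eliminate
  (C) (0|1)*00: on '0' the DFA goes s0 → s1 and accepts (s1 ∈ Accept), but the regex does not match it → eliminate
  (D) 0(0|1)*: agrees with the DFA on every string of length ≤ 6
Only (D) is consistent with the DFA.
(D) 0(0|1)*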